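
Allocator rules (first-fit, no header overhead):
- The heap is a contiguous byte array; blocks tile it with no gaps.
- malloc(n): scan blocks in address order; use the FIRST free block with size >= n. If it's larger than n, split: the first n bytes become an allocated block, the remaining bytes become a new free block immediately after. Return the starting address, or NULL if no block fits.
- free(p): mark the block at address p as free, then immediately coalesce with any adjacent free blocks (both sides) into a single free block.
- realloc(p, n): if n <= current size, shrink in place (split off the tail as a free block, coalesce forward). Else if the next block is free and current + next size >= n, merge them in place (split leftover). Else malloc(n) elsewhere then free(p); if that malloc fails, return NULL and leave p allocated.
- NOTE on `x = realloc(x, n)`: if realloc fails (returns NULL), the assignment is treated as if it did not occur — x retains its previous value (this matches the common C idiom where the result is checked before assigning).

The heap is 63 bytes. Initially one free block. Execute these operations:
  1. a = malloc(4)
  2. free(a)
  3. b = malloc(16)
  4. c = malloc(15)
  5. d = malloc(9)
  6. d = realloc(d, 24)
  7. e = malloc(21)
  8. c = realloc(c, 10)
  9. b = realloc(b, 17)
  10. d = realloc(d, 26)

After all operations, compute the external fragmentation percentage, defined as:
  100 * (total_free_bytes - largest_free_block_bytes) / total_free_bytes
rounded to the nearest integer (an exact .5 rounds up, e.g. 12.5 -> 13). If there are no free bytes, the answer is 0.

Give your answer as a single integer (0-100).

Answer: 45

Derivation:
Op 1: a = malloc(4) -> a = 0; heap: [0-3 ALLOC][4-62 FREE]
Op 2: free(a) -> (freed a); heap: [0-62 FREE]
Op 3: b = malloc(16) -> b = 0; heap: [0-15 ALLOC][16-62 FREE]
Op 4: c = malloc(15) -> c = 16; heap: [0-15 ALLOC][16-30 ALLOC][31-62 FREE]
Op 5: d = malloc(9) -> d = 31; heap: [0-15 ALLOC][16-30 ALLOC][31-39 ALLOC][40-62 FREE]
Op 6: d = realloc(d, 24) -> d = 31; heap: [0-15 ALLOC][16-30 ALLOC][31-54 ALLOC][55-62 FREE]
Op 7: e = malloc(21) -> e = NULL; heap: [0-15 ALLOC][16-30 ALLOC][31-54 ALLOC][55-62 FREE]
Op 8: c = realloc(c, 10) -> c = 16; heap: [0-15 ALLOC][16-25 ALLOC][26-30 FREE][31-54 ALLOC][55-62 FREE]
Op 9: b = realloc(b, 17) -> NULL (b unchanged); heap: [0-15 ALLOC][16-25 ALLOC][26-30 FREE][31-54 ALLOC][55-62 FREE]
Op 10: d = realloc(d, 26) -> d = 31; heap: [0-15 ALLOC][16-25 ALLOC][26-30 FREE][31-56 ALLOC][57-62 FREE]
Free blocks: [5 6] total_free=11 largest=6 -> 100*(11-6)/11 = 500/11 ≈ 45.455 -> rounds to 45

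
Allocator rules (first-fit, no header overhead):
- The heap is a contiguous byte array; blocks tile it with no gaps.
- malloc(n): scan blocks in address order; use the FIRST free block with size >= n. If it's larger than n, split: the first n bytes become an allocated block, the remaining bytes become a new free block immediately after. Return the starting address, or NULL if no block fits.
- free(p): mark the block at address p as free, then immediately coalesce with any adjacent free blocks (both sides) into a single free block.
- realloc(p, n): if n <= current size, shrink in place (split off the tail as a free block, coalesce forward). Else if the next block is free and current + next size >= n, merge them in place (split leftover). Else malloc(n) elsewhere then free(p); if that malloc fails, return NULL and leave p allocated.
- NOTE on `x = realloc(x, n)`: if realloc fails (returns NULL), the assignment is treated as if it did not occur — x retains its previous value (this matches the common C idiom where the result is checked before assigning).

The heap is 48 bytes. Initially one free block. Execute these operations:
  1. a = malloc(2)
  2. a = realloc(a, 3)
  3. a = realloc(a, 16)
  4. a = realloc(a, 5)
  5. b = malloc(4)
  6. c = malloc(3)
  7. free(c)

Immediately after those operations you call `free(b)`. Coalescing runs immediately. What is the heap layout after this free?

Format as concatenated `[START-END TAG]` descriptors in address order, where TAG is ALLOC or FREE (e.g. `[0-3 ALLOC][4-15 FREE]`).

Answer: [0-4 ALLOC][5-47 FREE]

Derivation:
Op 1: a = malloc(2) -> a = 0; heap: [0-1 ALLOC][2-47 FREE]
Op 2: a = realloc(a, 3) -> a = 0; heap: [0-2 ALLOC][3-47 FREE]
Op 3: a = realloc(a, 16) -> a = 0; heap: [0-15 ALLOC][16-47 FREE]
Op 4: a = realloc(a, 5) -> a = 0; heap: [0-4 ALLOC][5-47 FREE]
Op 5: b = malloc(4) -> b = 5; heap: [0-4 ALLOC][5-8 ALLOC][9-47 FREE]
Op 6: c = malloc(3) -> c = 9; heap: [0-4 ALLOC][5-8 ALLOC][9-11 ALLOC][12-47 FREE]
Op 7: free(c) -> (freed c); heap: [0-4 ALLOC][5-8 ALLOC][9-47 FREE]
free(b): b = 5 -> block [5-8 ALLOC]; mark free, coalesce with adjacent free neighbors -> [0-4 ALLOC][5-47 FREE]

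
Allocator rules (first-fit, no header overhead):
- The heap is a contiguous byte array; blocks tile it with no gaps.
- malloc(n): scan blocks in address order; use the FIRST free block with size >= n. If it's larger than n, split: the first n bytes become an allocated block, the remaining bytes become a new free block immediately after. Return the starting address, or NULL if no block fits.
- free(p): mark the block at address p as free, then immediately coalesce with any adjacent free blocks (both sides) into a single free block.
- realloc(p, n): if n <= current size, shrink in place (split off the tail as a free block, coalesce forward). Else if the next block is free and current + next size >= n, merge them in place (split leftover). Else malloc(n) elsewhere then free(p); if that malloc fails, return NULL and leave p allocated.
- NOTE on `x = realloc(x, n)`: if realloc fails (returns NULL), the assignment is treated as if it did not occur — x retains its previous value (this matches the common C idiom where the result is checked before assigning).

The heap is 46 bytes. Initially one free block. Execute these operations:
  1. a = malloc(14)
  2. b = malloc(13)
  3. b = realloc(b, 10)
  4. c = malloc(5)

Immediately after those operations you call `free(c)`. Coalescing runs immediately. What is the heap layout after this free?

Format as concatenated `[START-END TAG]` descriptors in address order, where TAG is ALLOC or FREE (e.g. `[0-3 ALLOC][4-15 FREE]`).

Answer: [0-13 ALLOC][14-23 ALLOC][24-45 FREE]

Derivation:
Op 1: a = malloc(14) -> a = 0; heap: [0-13 ALLOC][14-45 FREE]
Op 2: b = malloc(13) -> b = 14; heap: [0-13 ALLOC][14-26 ALLOC][27-45 FREE]
Op 3: b = realloc(b, 10) -> b = 14; heap: [0-13 ALLOC][14-23 ALLOC][24-45 FREE]
Op 4: c = malloc(5) -> c = 24; heap: [0-13 ALLOC][14-23 ALLOC][24-28 ALLOC][29-45 FREE]
free(c): c = 24 -> block [24-28 ALLOC]; mark free, coalesce with adjacent free neighbors -> [0-13 ALLOC][14-23 ALLOC][24-45 FREE]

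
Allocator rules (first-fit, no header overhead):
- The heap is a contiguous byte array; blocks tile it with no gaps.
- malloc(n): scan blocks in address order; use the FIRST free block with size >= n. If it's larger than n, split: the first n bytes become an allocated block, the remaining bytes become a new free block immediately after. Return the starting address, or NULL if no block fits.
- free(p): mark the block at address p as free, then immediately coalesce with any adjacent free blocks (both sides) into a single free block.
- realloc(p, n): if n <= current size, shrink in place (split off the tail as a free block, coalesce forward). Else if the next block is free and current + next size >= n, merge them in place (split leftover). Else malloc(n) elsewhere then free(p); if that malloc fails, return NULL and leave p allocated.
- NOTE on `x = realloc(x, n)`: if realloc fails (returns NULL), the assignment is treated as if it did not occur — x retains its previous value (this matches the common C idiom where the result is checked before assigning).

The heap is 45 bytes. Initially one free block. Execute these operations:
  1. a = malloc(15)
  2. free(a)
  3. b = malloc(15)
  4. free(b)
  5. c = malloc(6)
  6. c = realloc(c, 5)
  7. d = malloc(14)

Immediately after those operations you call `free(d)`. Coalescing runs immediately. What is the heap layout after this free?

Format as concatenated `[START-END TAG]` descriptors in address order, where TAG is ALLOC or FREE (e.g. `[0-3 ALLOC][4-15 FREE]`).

Op 1: a = malloc(15) -> a = 0; heap: [0-14 ALLOC][15-44 FREE]
Op 2: free(a) -> (freed a); heap: [0-44 FREE]
Op 3: b = malloc(15) -> b = 0; heap: [0-14 ALLOC][15-44 FREE]
Op 4: free(b) -> (freed b); heap: [0-44 FREE]
Op 5: c = malloc(6) -> c = 0; heap: [0-5 ALLOC][6-44 FREE]
Op 6: c = realloc(c, 5) -> c = 0; heap: [0-4 ALLOC][5-44 FREE]
Op 7: d = malloc(14) -> d = 5; heap: [0-4 ALLOC][5-18 ALLOC][19-44 FREE]
free(d): d = 5 -> block [5-18 ALLOC]; mark free, coalesce with adjacent free neighbors -> [0-4 ALLOC][5-44 FREE]

Answer: [0-4 ALLOC][5-44 FREE]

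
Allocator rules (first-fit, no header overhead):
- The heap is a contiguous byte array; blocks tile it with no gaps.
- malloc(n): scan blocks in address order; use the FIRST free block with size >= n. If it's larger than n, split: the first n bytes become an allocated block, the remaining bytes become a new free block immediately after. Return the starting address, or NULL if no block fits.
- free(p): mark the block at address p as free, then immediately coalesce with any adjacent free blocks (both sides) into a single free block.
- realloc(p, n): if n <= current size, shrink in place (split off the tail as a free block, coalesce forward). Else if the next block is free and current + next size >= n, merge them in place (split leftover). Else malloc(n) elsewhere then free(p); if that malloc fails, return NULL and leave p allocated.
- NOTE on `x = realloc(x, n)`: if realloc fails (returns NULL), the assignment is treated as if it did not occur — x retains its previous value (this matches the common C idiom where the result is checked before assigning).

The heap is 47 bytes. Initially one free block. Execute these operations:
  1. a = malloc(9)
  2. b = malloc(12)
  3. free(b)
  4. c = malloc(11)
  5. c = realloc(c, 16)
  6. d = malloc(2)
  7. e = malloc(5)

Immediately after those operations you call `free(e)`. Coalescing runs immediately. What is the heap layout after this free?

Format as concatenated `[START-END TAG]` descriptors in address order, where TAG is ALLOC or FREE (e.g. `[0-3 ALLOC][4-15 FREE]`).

Answer: [0-8 ALLOC][9-24 ALLOC][25-26 ALLOC][27-46 FREE]

Derivation:
Op 1: a = malloc(9) -> a = 0; heap: [0-8 ALLOC][9-46 FREE]
Op 2: b = malloc(12) -> b = 9; heap: [0-8 ALLOC][9-20 ALLOC][21-46 FREE]
Op 3: free(b) -> (freed b); heap: [0-8 ALLOC][9-46 FREE]
Op 4: c = malloc(11) -> c = 9; heap: [0-8 ALLOC][9-19 ALLOC][20-46 FREE]
Op 5: c = realloc(c, 16) -> c = 9; heap: [0-8 ALLOC][9-24 ALLOC][25-46 FREE]
Op 6: d = malloc(2) -> d = 25; heap: [0-8 ALLOC][9-24 ALLOC][25-26 ALLOC][27-46 FREE]
Op 7: e = malloc(5) -> e = 27; heap: [0-8 ALLOC][9-24 ALLOC][25-26 ALLOC][27-31 ALLOC][32-46 FREE]
free(e): e = 27 -> block [27-31 ALLOC]; mark free, coalesce with adjacent free neighbors -> [0-8 ALLOC][9-24 ALLOC][25-26 ALLOC][27-46 FREE]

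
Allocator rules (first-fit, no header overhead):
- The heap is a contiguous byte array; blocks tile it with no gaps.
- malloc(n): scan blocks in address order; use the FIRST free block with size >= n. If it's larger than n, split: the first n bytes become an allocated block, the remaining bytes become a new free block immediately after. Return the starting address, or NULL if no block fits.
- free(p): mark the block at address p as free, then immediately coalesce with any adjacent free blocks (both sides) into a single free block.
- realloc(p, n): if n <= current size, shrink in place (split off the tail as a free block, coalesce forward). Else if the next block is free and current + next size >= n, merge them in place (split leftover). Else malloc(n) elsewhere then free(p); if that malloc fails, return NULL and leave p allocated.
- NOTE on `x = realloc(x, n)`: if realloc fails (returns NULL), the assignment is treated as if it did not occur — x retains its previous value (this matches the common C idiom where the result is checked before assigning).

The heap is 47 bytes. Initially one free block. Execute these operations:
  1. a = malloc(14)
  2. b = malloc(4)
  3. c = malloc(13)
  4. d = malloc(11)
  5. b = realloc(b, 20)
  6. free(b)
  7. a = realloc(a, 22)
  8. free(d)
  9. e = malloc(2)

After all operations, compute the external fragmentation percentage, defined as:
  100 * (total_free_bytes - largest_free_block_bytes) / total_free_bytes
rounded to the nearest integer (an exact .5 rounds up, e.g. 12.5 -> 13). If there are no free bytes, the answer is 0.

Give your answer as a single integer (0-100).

Op 1: a = malloc(14) -> a = 0; heap: [0-13 ALLOC][14-46 FREE]
Op 2: b = malloc(4) -> b = 14; heap: [0-13 ALLOC][14-17 ALLOC][18-46 FREE]
Op 3: c = malloc(13) -> c = 18; heap: [0-13 ALLOC][14-17 ALLOC][18-30 ALLOC][31-46 FREE]
Op 4: d = malloc(11) -> d = 31; heap: [0-13 ALLOC][14-17 ALLOC][18-30 ALLOC][31-41 ALLOC][42-46 FREE]
Op 5: b = realloc(b, 20) -> NULL (b unchanged); heap: [0-13 ALLOC][14-17 ALLOC][18-30 ALLOC][31-41 ALLOC][42-46 FREE]
Op 6: free(b) -> (freed b); heap: [0-13 ALLOC][14-17 FREE][18-30 ALLOC][31-41 ALLOC][42-46 FREE]
Op 7: a = realloc(a, 22) -> NULL (a unchanged); heap: [0-13 ALLOC][14-17 FREE][18-30 ALLOC][31-41 ALLOC][42-46 FREE]
Op 8: free(d) -> (freed d); heap: [0-13 ALLOC][14-17 FREE][18-30 ALLOC][31-46 FREE]
Op 9: e = malloc(2) -> e = 14; heap: [0-13 ALLOC][14-15 ALLOC][16-17 FREE][18-30 ALLOC][31-46 FREE]
Free blocks: [2 16] total_free=18 largest=16 -> 100*(18-16)/18 = 200/18 ≈ 11.111 -> rounds to 11

Answer: 11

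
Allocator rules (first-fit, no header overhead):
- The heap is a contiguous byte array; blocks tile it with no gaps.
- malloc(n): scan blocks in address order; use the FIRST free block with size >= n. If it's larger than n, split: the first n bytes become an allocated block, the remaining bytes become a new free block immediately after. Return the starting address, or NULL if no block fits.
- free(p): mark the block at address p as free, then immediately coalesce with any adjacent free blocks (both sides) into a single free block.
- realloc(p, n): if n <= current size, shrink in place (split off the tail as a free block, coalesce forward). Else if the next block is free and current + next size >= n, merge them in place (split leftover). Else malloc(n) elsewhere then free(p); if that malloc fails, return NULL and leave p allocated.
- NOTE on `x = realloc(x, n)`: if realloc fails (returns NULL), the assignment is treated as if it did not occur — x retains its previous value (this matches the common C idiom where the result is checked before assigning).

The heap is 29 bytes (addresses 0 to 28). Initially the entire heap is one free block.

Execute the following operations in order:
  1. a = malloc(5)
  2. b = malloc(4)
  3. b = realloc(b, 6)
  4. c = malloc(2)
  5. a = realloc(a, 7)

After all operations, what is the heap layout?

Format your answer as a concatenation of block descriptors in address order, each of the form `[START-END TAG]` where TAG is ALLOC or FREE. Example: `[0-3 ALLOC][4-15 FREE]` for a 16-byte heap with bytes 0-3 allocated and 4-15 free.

Op 1: a = malloc(5) -> a = 0; heap: [0-4 ALLOC][5-28 FREE]
Op 2: b = malloc(4) -> b = 5; heap: [0-4 ALLOC][5-8 ALLOC][9-28 FREE]
Op 3: b = realloc(b, 6) -> b = 5; heap: [0-4 ALLOC][5-10 ALLOC][11-28 FREE]
Op 4: c = malloc(2) -> c = 11; heap: [0-4 ALLOC][5-10 ALLOC][11-12 ALLOC][13-28 FREE]
Op 5: a = realloc(a, 7) -> a = 13; heap: [0-4 FREE][5-10 ALLOC][11-12 ALLOC][13-19 ALLOC][20-28 FREE]

Answer: [0-4 FREE][5-10 ALLOC][11-12 ALLOC][13-19 ALLOC][20-28 FREE]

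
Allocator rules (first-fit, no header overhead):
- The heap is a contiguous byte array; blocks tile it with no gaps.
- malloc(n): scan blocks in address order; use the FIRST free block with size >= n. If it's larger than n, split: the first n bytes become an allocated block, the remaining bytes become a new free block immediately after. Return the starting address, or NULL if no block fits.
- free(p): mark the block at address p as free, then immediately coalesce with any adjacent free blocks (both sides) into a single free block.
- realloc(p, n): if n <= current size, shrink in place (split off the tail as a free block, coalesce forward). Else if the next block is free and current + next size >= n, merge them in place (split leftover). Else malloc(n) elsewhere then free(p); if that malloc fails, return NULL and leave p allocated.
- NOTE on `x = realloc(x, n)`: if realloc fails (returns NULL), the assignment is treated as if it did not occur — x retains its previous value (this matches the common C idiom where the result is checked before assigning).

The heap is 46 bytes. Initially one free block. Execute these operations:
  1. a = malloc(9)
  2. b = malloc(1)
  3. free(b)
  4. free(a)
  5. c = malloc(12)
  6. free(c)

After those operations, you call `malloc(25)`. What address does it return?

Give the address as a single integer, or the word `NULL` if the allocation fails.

Answer: 0

Derivation:
Op 1: a = malloc(9) -> a = 0; heap: [0-8 ALLOC][9-45 FREE]
Op 2: b = malloc(1) -> b = 9; heap: [0-8 ALLOC][9-9 ALLOC][10-45 FREE]
Op 3: free(b) -> (freed b); heap: [0-8 ALLOC][9-45 FREE]
Op 4: free(a) -> (freed a); heap: [0-45 FREE]
Op 5: c = malloc(12) -> c = 0; heap: [0-11 ALLOC][12-45 FREE]
Op 6: free(c) -> (freed c); heap: [0-45 FREE]
malloc(25): first-fit scan over [0-45 FREE] -> 0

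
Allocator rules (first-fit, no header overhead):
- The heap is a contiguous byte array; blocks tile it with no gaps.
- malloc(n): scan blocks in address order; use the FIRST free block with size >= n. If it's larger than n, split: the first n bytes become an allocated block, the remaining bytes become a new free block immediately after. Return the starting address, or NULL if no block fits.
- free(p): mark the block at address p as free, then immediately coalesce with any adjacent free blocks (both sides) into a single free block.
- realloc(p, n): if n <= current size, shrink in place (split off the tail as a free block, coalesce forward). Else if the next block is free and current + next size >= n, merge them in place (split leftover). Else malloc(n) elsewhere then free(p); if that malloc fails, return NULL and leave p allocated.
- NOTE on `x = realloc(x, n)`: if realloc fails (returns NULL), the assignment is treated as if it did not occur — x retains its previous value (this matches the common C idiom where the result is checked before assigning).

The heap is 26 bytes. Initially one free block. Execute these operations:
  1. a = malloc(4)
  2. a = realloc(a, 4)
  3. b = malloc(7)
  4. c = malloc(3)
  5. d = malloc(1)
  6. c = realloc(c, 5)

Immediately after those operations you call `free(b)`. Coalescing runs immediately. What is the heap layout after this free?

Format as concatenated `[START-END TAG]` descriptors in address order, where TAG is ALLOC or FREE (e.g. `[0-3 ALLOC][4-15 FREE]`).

Answer: [0-3 ALLOC][4-13 FREE][14-14 ALLOC][15-19 ALLOC][20-25 FREE]

Derivation:
Op 1: a = malloc(4) -> a = 0; heap: [0-3 ALLOC][4-25 FREE]
Op 2: a = realloc(a, 4) -> a = 0; heap: [0-3 ALLOC][4-25 FREE]
Op 3: b = malloc(7) -> b = 4; heap: [0-3 ALLOC][4-10 ALLOC][11-25 FREE]
Op 4: c = malloc(3) -> c = 11; heap: [0-3 ALLOC][4-10 ALLOC][11-13 ALLOC][14-25 FREE]
Op 5: d = malloc(1) -> d = 14; heap: [0-3 ALLOC][4-10 ALLOC][11-13 ALLOC][14-14 ALLOC][15-25 FREE]
Op 6: c = realloc(c, 5) -> c = 15; heap: [0-3 ALLOC][4-10 ALLOC][11-13 FREE][14-14 ALLOC][15-19 ALLOC][20-25 FREE]
free(b): b = 4 -> block [4-10 ALLOC]; mark free, coalesce with adjacent free neighbors -> [0-3 ALLOC][4-13 FREE][14-14 ALLOC][15-19 ALLOC][20-25 FREE]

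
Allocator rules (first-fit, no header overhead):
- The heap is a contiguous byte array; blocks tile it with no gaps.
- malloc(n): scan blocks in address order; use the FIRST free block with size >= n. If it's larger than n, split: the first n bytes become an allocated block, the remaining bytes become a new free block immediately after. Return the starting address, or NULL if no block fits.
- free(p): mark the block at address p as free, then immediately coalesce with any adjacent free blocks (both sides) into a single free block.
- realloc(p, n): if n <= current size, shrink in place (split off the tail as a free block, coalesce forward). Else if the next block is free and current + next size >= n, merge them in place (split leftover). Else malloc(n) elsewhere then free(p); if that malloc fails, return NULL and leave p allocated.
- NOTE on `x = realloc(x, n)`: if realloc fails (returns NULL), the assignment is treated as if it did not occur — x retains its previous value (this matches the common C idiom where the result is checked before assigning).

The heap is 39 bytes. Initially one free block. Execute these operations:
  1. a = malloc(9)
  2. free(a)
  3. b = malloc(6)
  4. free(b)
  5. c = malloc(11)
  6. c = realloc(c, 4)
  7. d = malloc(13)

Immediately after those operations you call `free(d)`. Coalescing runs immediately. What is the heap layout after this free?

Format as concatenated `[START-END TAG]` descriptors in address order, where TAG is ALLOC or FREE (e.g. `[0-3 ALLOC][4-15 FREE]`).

Answer: [0-3 ALLOC][4-38 FREE]

Derivation:
Op 1: a = malloc(9) -> a = 0; heap: [0-8 ALLOC][9-38 FREE]
Op 2: free(a) -> (freed a); heap: [0-38 FREE]
Op 3: b = malloc(6) -> b = 0; heap: [0-5 ALLOC][6-38 FREE]
Op 4: free(b) -> (freed b); heap: [0-38 FREE]
Op 5: c = malloc(11) -> c = 0; heap: [0-10 ALLOC][11-38 FREE]
Op 6: c = realloc(c, 4) -> c = 0; heap: [0-3 ALLOC][4-38 FREE]
Op 7: d = malloc(13) -> d = 4; heap: [0-3 ALLOC][4-16 ALLOC][17-38 FREE]
free(d): d = 4 -> block [4-16 ALLOC]; mark free, coalesce with adjacent free neighbors -> [0-3 ALLOC][4-38 FREE]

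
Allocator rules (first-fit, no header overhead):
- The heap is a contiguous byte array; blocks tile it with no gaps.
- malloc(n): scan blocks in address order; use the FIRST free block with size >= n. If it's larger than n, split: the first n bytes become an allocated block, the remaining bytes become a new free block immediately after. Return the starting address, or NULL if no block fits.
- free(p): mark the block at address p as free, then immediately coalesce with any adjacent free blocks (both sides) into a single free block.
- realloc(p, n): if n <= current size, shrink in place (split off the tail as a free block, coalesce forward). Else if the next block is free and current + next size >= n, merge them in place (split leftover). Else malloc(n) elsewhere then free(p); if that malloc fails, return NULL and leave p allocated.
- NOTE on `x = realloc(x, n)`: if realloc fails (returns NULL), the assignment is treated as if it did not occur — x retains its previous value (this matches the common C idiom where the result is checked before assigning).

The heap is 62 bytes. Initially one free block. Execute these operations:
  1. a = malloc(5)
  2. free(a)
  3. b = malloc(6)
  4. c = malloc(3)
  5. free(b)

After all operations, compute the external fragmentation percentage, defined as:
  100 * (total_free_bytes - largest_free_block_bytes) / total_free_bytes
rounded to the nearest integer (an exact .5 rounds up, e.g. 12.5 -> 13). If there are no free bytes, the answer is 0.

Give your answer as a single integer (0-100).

Op 1: a = malloc(5) -> a = 0; heap: [0-4 ALLOC][5-61 FREE]
Op 2: free(a) -> (freed a); heap: [0-61 FREE]
Op 3: b = malloc(6) -> b = 0; heap: [0-5 ALLOC][6-61 FREE]
Op 4: c = malloc(3) -> c = 6; heap: [0-5 ALLOC][6-8 ALLOC][9-61 FREE]
Op 5: free(b) -> (freed b); heap: [0-5 FREE][6-8 ALLOC][9-61 FREE]
Free blocks: [6 53] total_free=59 largest=53 -> 100*(59-53)/59 = 600/59 ≈ 10.169 -> rounds to 10

Answer: 10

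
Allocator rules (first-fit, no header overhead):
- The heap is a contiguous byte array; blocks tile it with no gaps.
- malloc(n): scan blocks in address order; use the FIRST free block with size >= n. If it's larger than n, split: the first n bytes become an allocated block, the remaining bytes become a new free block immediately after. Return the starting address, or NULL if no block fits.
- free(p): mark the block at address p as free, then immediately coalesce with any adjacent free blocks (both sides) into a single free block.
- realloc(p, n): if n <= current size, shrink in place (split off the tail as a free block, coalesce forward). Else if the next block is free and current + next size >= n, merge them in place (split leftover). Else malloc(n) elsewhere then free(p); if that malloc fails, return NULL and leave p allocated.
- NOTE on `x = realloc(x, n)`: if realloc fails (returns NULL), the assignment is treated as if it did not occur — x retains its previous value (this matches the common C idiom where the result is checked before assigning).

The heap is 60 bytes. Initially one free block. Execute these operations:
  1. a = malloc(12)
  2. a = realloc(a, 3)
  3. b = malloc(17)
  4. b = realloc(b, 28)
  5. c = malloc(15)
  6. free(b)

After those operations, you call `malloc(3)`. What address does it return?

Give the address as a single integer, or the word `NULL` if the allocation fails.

Answer: 3

Derivation:
Op 1: a = malloc(12) -> a = 0; heap: [0-11 ALLOC][12-59 FREE]
Op 2: a = realloc(a, 3) -> a = 0; heap: [0-2 ALLOC][3-59 FREE]
Op 3: b = malloc(17) -> b = 3; heap: [0-2 ALLOC][3-19 ALLOC][20-59 FREE]
Op 4: b = realloc(b, 28) -> b = 3; heap: [0-2 ALLOC][3-30 ALLOC][31-59 FREE]
Op 5: c = malloc(15) -> c = 31; heap: [0-2 ALLOC][3-30 ALLOC][31-45 ALLOC][46-59 FREE]
Op 6: free(b) -> (freed b); heap: [0-2 ALLOC][3-30 FREE][31-45 ALLOC][46-59 FREE]
malloc(3): first-fit scan over [0-2 ALLOC][3-30 FREE][31-45 ALLOC][46-59 FREE] -> 3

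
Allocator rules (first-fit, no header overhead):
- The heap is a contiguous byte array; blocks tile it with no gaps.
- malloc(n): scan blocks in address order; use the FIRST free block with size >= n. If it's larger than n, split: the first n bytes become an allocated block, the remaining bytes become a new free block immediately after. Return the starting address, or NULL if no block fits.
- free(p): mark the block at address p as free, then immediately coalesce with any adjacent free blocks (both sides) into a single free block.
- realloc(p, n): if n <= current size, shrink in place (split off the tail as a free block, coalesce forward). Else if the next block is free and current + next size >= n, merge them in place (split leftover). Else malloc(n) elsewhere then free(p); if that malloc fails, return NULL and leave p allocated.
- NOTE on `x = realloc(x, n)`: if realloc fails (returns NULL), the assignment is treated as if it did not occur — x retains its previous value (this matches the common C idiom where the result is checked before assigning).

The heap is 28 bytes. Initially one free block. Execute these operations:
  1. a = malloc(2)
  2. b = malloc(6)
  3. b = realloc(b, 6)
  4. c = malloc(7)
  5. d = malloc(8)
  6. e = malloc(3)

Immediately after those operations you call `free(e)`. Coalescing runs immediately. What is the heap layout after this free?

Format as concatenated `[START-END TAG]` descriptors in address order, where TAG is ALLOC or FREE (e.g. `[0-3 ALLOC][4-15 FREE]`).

Answer: [0-1 ALLOC][2-7 ALLOC][8-14 ALLOC][15-22 ALLOC][23-27 FREE]

Derivation:
Op 1: a = malloc(2) -> a = 0; heap: [0-1 ALLOC][2-27 FREE]
Op 2: b = malloc(6) -> b = 2; heap: [0-1 ALLOC][2-7 ALLOC][8-27 FREE]
Op 3: b = realloc(b, 6) -> b = 2; heap: [0-1 ALLOC][2-7 ALLOC][8-27 FREE]
Op 4: c = malloc(7) -> c = 8; heap: [0-1 ALLOC][2-7 ALLOC][8-14 ALLOC][15-27 FREE]
Op 5: d = malloc(8) -> d = 15; heap: [0-1 ALLOC][2-7 ALLOC][8-14 ALLOC][15-22 ALLOC][23-27 FREE]
Op 6: e = malloc(3) -> e = 23; heap: [0-1 ALLOC][2-7 ALLOC][8-14 ALLOC][15-22 ALLOC][23-25 ALLOC][26-27 FREE]
free(e): e = 23 -> block [23-25 ALLOC]; mark free, coalesce with adjacent free neighbors -> [0-1 ALLOC][2-7 ALLOC][8-14 ALLOC][15-22 ALLOC][23-27 FREE]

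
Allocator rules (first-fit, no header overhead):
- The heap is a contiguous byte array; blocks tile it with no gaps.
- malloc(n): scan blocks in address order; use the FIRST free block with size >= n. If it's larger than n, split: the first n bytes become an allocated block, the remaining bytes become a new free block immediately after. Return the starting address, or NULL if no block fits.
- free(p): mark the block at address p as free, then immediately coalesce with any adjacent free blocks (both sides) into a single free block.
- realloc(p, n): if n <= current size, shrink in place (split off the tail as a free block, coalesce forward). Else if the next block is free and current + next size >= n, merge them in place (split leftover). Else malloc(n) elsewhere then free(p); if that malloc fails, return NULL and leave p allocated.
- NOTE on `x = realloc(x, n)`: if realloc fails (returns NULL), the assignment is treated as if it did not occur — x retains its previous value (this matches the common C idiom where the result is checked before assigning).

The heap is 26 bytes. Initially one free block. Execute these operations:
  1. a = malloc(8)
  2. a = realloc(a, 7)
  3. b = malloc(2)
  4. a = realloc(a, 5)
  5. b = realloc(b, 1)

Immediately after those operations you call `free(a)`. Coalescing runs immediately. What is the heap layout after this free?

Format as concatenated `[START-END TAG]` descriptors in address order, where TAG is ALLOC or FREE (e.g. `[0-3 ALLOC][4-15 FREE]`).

Answer: [0-6 FREE][7-7 ALLOC][8-25 FREE]

Derivation:
Op 1: a = malloc(8) -> a = 0; heap: [0-7 ALLOC][8-25 FREE]
Op 2: a = realloc(a, 7) -> a = 0; heap: [0-6 ALLOC][7-25 FREE]
Op 3: b = malloc(2) -> b = 7; heap: [0-6 ALLOC][7-8 ALLOC][9-25 FREE]
Op 4: a = realloc(a, 5) -> a = 0; heap: [0-4 ALLOC][5-6 FREE][7-8 ALLOC][9-25 FREE]
Op 5: b = realloc(b, 1) -> b = 7; heap: [0-4 ALLOC][5-6 FREE][7-7 ALLOC][8-25 FREE]
free(a): a = 0 -> block [0-4 ALLOC]; mark free, coalesce with adjacent free neighbors -> [0-6 FREE][7-7 ALLOC][8-25 FREE]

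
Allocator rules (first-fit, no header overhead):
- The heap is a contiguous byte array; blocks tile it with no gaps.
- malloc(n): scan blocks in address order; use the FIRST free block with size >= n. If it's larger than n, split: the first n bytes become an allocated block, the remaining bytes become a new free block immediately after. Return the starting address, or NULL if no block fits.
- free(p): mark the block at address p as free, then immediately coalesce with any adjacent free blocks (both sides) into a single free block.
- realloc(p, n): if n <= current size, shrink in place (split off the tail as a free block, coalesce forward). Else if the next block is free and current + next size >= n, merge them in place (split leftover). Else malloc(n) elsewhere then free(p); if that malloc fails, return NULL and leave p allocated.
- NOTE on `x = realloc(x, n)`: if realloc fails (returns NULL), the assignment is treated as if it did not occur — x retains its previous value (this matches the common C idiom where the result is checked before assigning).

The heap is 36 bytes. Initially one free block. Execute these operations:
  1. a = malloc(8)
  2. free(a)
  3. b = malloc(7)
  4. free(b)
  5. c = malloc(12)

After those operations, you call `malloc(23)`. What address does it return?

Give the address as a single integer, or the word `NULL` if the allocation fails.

Op 1: a = malloc(8) -> a = 0; heap: [0-7 ALLOC][8-35 FREE]
Op 2: free(a) -> (freed a); heap: [0-35 FREE]
Op 3: b = malloc(7) -> b = 0; heap: [0-6 ALLOC][7-35 FREE]
Op 4: free(b) -> (freed b); heap: [0-35 FREE]
Op 5: c = malloc(12) -> c = 0; heap: [0-11 ALLOC][12-35 FREE]
malloc(23): first-fit scan over [0-11 ALLOC][12-35 FREE] -> 12

Answer: 12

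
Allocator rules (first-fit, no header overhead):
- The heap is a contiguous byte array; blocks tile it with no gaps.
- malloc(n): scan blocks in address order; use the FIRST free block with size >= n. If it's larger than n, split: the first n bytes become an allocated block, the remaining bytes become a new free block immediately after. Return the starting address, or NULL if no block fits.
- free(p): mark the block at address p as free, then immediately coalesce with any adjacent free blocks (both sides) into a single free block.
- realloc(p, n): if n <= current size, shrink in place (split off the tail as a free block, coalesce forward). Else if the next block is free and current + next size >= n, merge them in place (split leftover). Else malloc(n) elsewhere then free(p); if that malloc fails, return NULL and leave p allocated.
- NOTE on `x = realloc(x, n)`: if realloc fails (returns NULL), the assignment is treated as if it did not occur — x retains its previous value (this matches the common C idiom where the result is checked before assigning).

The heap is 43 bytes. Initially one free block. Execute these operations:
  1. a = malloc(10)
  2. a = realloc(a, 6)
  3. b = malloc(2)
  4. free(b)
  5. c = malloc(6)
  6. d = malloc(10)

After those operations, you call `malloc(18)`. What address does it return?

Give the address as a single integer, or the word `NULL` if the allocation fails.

Answer: 22

Derivation:
Op 1: a = malloc(10) -> a = 0; heap: [0-9 ALLOC][10-42 FREE]
Op 2: a = realloc(a, 6) -> a = 0; heap: [0-5 ALLOC][6-42 FREE]
Op 3: b = malloc(2) -> b = 6; heap: [0-5 ALLOC][6-7 ALLOC][8-42 FREE]
Op 4: free(b) -> (freed b); heap: [0-5 ALLOC][6-42 FREE]
Op 5: c = malloc(6) -> c = 6; heap: [0-5 ALLOC][6-11 ALLOC][12-42 FREE]
Op 6: d = malloc(10) -> d = 12; heap: [0-5 ALLOC][6-11 ALLOC][12-21 ALLOC][22-42 FREE]
malloc(18): first-fit scan over [0-5 ALLOC][6-11 ALLOC][12-21 ALLOC][22-42 FREE] -> 22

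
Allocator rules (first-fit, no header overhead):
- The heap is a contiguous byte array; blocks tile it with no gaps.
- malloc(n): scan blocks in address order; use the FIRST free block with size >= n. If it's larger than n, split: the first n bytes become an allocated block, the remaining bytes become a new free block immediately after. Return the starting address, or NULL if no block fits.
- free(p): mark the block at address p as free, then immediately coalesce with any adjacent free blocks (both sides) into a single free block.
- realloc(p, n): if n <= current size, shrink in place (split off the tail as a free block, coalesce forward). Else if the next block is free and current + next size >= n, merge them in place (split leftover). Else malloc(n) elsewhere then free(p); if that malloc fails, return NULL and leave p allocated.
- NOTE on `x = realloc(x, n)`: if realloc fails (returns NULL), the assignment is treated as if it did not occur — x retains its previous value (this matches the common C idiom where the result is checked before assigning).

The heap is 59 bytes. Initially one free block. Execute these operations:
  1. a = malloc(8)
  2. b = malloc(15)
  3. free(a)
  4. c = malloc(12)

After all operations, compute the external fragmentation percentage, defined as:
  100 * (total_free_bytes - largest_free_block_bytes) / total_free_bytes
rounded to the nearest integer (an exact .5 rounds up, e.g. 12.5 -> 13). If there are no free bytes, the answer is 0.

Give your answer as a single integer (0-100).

Op 1: a = malloc(8) -> a = 0; heap: [0-7 ALLOC][8-58 FREE]
Op 2: b = malloc(15) -> b = 8; heap: [0-7 ALLOC][8-22 ALLOC][23-58 FREE]
Op 3: free(a) -> (freed a); heap: [0-7 FREE][8-22 ALLOC][23-58 FREE]
Op 4: c = malloc(12) -> c = 23; heap: [0-7 FREE][8-22 ALLOC][23-34 ALLOC][35-58 FREE]
Free blocks: [8 24] total_free=32 largest=24 -> 100*(32-24)/32 = 800/32 = 25

Answer: 25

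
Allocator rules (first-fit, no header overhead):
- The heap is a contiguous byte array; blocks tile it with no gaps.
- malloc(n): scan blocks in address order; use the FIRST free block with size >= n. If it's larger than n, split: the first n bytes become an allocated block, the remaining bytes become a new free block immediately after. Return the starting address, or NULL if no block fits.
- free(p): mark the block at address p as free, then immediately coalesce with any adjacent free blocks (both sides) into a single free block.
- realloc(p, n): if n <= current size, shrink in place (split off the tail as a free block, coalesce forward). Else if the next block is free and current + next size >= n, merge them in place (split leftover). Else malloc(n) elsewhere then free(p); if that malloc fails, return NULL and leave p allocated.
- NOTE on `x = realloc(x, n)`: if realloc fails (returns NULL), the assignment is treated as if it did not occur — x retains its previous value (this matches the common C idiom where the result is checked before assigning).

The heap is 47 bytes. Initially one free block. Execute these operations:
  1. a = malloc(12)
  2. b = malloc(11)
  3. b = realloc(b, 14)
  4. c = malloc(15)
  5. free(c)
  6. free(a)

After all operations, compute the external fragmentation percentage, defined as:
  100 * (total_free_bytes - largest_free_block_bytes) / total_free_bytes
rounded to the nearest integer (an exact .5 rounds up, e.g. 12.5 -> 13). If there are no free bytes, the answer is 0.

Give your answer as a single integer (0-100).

Answer: 36

Derivation:
Op 1: a = malloc(12) -> a = 0; heap: [0-11 ALLOC][12-46 FREE]
Op 2: b = malloc(11) -> b = 12; heap: [0-11 ALLOC][12-22 ALLOC][23-46 FREE]
Op 3: b = realloc(b, 14) -> b = 12; heap: [0-11 ALLOC][12-25 ALLOC][26-46 FREE]
Op 4: c = malloc(15) -> c = 26; heap: [0-11 ALLOC][12-25 ALLOC][26-40 ALLOC][41-46 FREE]
Op 5: free(c) -> (freed c); heap: [0-11 ALLOC][12-25 ALLOC][26-46 FREE]
Op 6: free(a) -> (freed a); heap: [0-11 FREE][12-25 ALLOC][26-46 FREE]
Free blocks: [12 21] total_free=33 largest=21 -> 100*(33-21)/33 = 1200/33 ≈ 36.364 -> rounds to 36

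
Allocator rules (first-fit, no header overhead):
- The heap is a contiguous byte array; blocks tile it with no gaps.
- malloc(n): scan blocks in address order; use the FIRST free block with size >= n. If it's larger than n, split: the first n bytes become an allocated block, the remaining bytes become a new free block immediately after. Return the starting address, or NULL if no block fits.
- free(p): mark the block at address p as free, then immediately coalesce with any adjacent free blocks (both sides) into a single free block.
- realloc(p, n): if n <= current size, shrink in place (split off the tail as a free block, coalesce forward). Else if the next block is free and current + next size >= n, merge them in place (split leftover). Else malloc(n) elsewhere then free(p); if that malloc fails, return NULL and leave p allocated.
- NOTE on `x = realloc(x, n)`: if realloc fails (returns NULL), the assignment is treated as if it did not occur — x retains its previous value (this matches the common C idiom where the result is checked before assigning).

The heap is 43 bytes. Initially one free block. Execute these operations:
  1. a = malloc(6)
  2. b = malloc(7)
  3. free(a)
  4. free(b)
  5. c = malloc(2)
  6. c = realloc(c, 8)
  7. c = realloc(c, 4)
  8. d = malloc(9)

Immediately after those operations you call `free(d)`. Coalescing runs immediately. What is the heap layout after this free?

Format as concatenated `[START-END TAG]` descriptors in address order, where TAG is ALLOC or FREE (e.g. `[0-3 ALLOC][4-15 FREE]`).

Answer: [0-3 ALLOC][4-42 FREE]

Derivation:
Op 1: a = malloc(6) -> a = 0; heap: [0-5 ALLOC][6-42 FREE]
Op 2: b = malloc(7) -> b = 6; heap: [0-5 ALLOC][6-12 ALLOC][13-42 FREE]
Op 3: free(a) -> (freed a); heap: [0-5 FREE][6-12 ALLOC][13-42 FREE]
Op 4: free(b) -> (freed b); heap: [0-42 FREE]
Op 5: c = malloc(2) -> c = 0; heap: [0-1 ALLOC][2-42 FREE]
Op 6: c = realloc(c, 8) -> c = 0; heap: [0-7 ALLOC][8-42 FREE]
Op 7: c = realloc(c, 4) -> c = 0; heap: [0-3 ALLOC][4-42 FREE]
Op 8: d = malloc(9) -> d = 4; heap: [0-3 ALLOC][4-12 ALLOC][13-42 FREE]
free(d): d = 4 -> block [4-12 ALLOC]; mark free, coalesce with adjacent free neighbors -> [0-3 ALLOC][4-42 FREE]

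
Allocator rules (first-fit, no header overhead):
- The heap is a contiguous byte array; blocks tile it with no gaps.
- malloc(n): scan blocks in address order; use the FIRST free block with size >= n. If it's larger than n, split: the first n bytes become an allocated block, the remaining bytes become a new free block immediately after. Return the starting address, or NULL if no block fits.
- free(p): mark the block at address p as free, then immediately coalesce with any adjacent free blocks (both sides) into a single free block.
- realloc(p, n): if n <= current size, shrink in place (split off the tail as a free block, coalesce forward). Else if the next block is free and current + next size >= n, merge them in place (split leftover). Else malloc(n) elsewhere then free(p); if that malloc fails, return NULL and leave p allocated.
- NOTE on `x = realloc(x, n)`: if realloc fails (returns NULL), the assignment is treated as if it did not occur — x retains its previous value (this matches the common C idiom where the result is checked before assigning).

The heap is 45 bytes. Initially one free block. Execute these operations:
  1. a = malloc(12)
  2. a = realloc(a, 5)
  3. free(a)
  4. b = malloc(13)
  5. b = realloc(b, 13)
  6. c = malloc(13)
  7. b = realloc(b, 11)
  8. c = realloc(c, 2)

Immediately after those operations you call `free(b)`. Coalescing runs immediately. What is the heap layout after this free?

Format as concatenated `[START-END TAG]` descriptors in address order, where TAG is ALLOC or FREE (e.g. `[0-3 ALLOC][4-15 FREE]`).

Answer: [0-12 FREE][13-14 ALLOC][15-44 FREE]

Derivation:
Op 1: a = malloc(12) -> a = 0; heap: [0-11 ALLOC][12-44 FREE]
Op 2: a = realloc(a, 5) -> a = 0; heap: [0-4 ALLOC][5-44 FREE]
Op 3: free(a) -> (freed a); heap: [0-44 FREE]
Op 4: b = malloc(13) -> b = 0; heap: [0-12 ALLOC][13-44 FREE]
Op 5: b = realloc(b, 13) -> b = 0; heap: [0-12 ALLOC][13-44 FREE]
Op 6: c = malloc(13) -> c = 13; heap: [0-12 ALLOC][13-25 ALLOC][26-44 FREE]
Op 7: b = realloc(b, 11) -> b = 0; heap: [0-10 ALLOC][11-12 FREE][13-25 ALLOC][26-44 FREE]
Op 8: c = realloc(c, 2) -> c = 13; heap: [0-10 ALLOC][11-12 FREE][13-14 ALLOC][15-44 FREE]
free(b): b = 0 -> block [0-10 ALLOC]; mark free, coalesce with adjacent free neighbors -> [0-12 FREE][13-14 ALLOC][15-44 FREE]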